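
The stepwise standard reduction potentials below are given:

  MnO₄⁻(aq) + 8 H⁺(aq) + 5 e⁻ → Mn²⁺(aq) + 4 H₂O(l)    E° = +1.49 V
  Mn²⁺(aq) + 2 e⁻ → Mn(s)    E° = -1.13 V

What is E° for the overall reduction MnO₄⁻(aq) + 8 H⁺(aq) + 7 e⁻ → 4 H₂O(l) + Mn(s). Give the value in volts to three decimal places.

Adding the free-energy changes (−nFE°) of the two steps gives −n₃FE°₃ = −n₁FE°₁ − n₂FE°₂.
E°₃ = (5×+1.49 + 2×-1.13) / 7 = (+5.190) / 7 = +0.741 V.

+0.741 V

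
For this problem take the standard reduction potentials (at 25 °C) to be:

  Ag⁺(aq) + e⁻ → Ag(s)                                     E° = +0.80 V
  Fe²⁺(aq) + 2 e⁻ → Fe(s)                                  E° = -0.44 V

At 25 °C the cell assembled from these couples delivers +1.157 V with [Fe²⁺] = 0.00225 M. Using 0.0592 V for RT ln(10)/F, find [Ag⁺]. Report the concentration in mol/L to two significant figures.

Ag⁺/Ag is the cathode, Fe²⁺/Fe the anode: E°cell = +1.24 V, n = 2.
Overall reaction: 2 Ag⁺(aq) + Fe(s) → 2 Ag(s) + Fe²⁺(aq); Q = [Fe²⁺]^1/[Ag⁺]^2.
From E = E° − (0.0592/n) log Q: log Q = (E° − E)·n/0.0592 = (+1.24 − (+1.157))·2/0.0592 = 2.8041.
So 2·log[Ag⁺] = 1·log(0.00225) − log Q = -2.6478 − (2.8041) = -5.4519; log[Ag⁺] = -5.4519 / 2 = -2.7260; [Ag⁺] = 10^(-2.7260) ≈ 0.0019 M.

0.0019 M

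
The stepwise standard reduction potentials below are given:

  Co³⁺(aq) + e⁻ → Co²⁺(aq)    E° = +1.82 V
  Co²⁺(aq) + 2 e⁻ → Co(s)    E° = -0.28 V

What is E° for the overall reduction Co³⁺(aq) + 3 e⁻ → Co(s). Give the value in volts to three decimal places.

+0.420 V

Since ΔG° = −nFE° is additive over sequential reductions, n₃E°₃ = n₁E°₁ + n₂E°₂.
E°₃ = (1×+1.82 + 2×-0.28) / 3 = (+1.260) / 3 = +0.420 V.
Simply averaging or adding the two E° values would be wrong; the electron-weighted sum is required.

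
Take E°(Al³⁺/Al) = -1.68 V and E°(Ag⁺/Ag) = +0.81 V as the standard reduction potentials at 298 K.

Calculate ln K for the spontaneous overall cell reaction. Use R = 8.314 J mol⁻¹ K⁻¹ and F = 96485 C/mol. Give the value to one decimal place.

290.9

Cathode: Ag⁺/Ag; anode: Al³⁺/Al. E°cell = (+0.81) − (-1.68) = +2.49 V, with n = 3.
ΔG° = −nFE° = −RT ln K, so ln K = nFE°/(RT) = (3)(96485)(+2.49) / ((8.314)(298)) = 290.907.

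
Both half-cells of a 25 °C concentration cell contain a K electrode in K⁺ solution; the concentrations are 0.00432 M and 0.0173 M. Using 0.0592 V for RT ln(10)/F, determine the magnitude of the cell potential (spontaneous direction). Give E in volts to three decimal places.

For a concentration cell E°cell = 0. The 0.0173 M side is the cathode (reduction is favoured where [K⁺] is higher).
With n = 1, E = −(0.0592/1) log([K⁺]ₐₙ/[K⁺]꜀ₐₜ) = −(0.0592/1) log(0.00432/0.0173) = −(0.0592/1)(-0.603) = +0.036 V.

+0.036 V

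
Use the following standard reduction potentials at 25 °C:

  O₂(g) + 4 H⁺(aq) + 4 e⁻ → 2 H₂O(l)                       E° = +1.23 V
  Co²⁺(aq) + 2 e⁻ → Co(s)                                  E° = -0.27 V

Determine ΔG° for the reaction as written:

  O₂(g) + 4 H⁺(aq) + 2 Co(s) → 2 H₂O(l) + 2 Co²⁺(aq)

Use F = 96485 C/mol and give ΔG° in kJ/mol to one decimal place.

As written, O₂/H₂O is reduced (cathode) and Co²⁺/Co is oxidised (anode), so E°cell = (+1.23) − (-0.27) = +1.50 V.
Balancing electrons gives n = 4.
ΔG° = −nFE° = −(4)(96485)(+1.50) = -578,910 J = -578.9 kJ/mol.

-578.9 kJ/mol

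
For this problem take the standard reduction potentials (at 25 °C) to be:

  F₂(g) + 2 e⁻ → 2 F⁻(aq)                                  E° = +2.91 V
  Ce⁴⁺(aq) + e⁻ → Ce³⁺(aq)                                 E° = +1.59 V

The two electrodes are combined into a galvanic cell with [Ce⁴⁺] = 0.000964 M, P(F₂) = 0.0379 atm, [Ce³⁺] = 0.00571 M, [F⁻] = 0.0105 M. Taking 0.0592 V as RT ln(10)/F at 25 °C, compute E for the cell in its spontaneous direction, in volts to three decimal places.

+1.441 V

F₂/F⁻ is the cathode (higher E°), Ce⁴⁺/Ce³⁺ the anode: E°cell = +2.91 − (+1.59) = +1.32 V, n = 2.
Overall: F₂(g) + 2 Ce³⁺(aq) → 2 F⁻(aq) + 2 Ce⁴⁺(aq)
Q = [F⁻]^2·[Ce⁴⁺]^2 / (P(F₂)·[Ce³⁺]^2); log Q = -4.081.
E = E° − (0.0592/n) log Q = +1.32 − (0.0592/2)(-4.081) = +1.441 V.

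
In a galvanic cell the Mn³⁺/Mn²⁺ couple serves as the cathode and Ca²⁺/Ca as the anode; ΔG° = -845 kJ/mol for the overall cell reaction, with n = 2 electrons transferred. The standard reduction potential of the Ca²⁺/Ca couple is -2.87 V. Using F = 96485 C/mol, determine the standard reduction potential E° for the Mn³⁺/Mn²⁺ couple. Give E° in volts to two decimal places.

+1.51 V

E°cell = −ΔG°/(nF) = −(-845×10³)/((2)(96485)) = +4.379 V.
Since Mn³⁺/Mn²⁺ is the cathode and Ca²⁺/Ca the anode, E°cell = E°(Mn³⁺/Mn²⁺) − E°(Ca²⁺/Ca).
So E°(Mn³⁺/Mn²⁺) = E°cell + E°(Ca²⁺/Ca) = +4.379 + (-2.87) = +1.51 V.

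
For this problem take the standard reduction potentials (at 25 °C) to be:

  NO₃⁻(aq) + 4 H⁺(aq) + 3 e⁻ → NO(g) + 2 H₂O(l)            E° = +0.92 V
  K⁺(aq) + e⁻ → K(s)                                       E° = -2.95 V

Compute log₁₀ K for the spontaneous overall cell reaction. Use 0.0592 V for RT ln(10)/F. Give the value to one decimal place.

196.1

Cathode: NO₃⁻/NO; anode: K⁺/K. E°cell = +3.87 V, n = 3.
log K = nE°cell / 0.0592 = (3)(+3.87) / 0.0592 = 196.1.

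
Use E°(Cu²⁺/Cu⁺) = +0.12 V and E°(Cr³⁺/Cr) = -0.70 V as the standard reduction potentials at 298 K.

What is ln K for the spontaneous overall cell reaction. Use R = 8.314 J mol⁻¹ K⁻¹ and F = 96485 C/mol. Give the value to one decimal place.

Cathode: Cu²⁺/Cu⁺; anode: Cr³⁺/Cr. E°cell = (+0.12) − (-0.70) = +0.82 V, with n = 3.
ΔG° = −nFE° = −RT ln K, so ln K = nFE°/(RT) = (3)(96485)(+0.82) / ((8.314)(298)) = 95.801.

95.8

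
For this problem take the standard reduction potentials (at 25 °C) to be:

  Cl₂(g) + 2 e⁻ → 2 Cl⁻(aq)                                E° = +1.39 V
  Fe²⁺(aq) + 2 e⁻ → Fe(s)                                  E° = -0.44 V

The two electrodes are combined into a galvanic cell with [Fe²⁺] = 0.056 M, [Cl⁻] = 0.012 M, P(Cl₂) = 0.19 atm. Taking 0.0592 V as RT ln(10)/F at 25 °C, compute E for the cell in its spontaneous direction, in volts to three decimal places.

Cl₂/Cl⁻ is the cathode (higher E°), Fe²⁺/Fe the anode: E°cell = +1.39 − (-0.44) = +1.83 V, n = 2.
Overall: Cl₂(g) + Fe(s) → 2 Cl⁻(aq) + Fe²⁺(aq)
Q = [Cl⁻]^2·[Fe²⁺] / (P(Cl₂)); log Q = -4.372.
E = E° − (0.0592/n) log Q = +1.83 − (0.0592/2)(-4.372) = +1.959 V.

+1.959 V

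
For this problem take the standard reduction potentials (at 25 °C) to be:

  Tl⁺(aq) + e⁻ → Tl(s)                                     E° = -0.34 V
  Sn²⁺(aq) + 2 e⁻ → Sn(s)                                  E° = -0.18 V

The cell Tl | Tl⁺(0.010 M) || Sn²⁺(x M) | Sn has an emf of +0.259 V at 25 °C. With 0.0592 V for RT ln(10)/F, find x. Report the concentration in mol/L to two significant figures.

0.22 M

Sn²⁺/Sn is the cathode, Tl⁺/Tl the anode: E°cell = +0.16 V, n = 2.
Overall reaction: Sn²⁺(aq) + 2 Tl(s) → Sn(s) + 2 Tl⁺(aq); Q = [Tl⁺]^2/[Sn²⁺]^1.
From E = E° − (0.0592/n) log Q: log Q = (E° − E)·n/0.0592 = (+0.16 − (+0.259))·2/0.0592 = -3.3446.
So 1·log[Sn²⁺] = 2·log(0.01) − log Q = -4.0000 − (-3.3446) = -0.6554; [Sn²⁺] = 10^(-0.6554) ≈ 0.22 M.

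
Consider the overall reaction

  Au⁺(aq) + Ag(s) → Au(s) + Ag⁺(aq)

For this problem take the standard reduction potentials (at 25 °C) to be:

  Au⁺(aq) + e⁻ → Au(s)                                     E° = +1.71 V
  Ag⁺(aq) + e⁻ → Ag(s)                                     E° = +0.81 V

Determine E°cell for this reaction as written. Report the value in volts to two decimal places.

The Au⁺/Au couple has the higher reduction potential, so it is the cathode; Ag⁺/Ag is oxidised at the anode.
E°cell = E°(cathode) − E°(anode) = (+1.71) − (+0.81) = +0.90 V.

+0.90 V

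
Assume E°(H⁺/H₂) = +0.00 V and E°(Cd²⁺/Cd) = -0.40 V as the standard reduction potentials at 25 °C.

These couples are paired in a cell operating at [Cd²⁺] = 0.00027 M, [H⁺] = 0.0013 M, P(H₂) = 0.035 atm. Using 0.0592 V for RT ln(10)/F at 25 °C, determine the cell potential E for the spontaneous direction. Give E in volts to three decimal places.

H⁺/H₂ is the cathode (higher E°), Cd²⁺/Cd the anode: E°cell = +0.00 − (-0.40) = +0.40 V, n = 2.
Overall: 2 H⁺(aq) + Cd(s) → H₂(g) + Cd²⁺(aq)
Q = P(H₂)·[Cd²⁺] / ([H⁺]^2); log Q = 0.748.
E = E° − (0.0592/n) log Q = +0.40 − (0.0592/2)(0.748) = +0.378 V.

+0.378 V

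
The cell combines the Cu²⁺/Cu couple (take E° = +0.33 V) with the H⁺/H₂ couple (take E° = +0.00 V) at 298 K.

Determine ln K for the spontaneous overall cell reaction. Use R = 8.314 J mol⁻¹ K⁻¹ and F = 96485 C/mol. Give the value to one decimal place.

25.7

Cathode: Cu²⁺/Cu; anode: H⁺/H₂. E°cell = (+0.33) − (+0.00) = +0.33 V, with n = 2.
ΔG° = −nFE° = −RT ln K, so ln K = nFE°/(RT) = (2)(96485)(+0.33) / ((8.314)(298)) = 25.703.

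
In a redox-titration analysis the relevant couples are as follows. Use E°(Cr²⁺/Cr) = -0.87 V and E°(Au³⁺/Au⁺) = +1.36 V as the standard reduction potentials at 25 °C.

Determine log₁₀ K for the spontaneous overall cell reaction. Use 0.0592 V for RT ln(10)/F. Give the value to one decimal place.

Cathode: Au³⁺/Au⁺; anode: Cr²⁺/Cr. E°cell = +2.23 V, n = 2.
log K = nE°cell / 0.0592 = (2)(+2.23) / 0.0592 = 75.3.

75.3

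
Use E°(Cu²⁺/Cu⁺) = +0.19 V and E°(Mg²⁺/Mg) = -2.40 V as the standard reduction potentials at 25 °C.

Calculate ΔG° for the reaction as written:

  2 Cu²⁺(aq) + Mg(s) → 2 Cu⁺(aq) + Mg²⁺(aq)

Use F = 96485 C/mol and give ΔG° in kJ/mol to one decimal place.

-499.8 kJ/mol

As written, Cu²⁺/Cu⁺ is reduced (cathode) and Mg²⁺/Mg is oxidised (anode), so E°cell = (+0.19) − (-2.40) = +2.59 V.
Balancing electrons gives n = 2.
ΔG° = −nFE° = −(2)(96485)(+2.59) = -499,792 J = -499.8 kJ/mol.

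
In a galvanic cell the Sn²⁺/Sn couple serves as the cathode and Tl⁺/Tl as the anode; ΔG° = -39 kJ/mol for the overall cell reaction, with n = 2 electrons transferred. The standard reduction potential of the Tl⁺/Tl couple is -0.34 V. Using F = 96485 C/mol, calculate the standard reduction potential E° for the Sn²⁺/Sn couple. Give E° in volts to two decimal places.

-0.14 V

E°cell = −ΔG°/(nF) = −(-39×10³)/((2)(96485)) = +0.202 V.
Since Sn²⁺/Sn is the cathode and Tl⁺/Tl the anode, E°cell = E°(Sn²⁺/Sn) − E°(Tl⁺/Tl).
So E°(Sn²⁺/Sn) = E°cell + E°(Tl⁺/Tl) = +0.202 + (-0.34) = -0.14 V.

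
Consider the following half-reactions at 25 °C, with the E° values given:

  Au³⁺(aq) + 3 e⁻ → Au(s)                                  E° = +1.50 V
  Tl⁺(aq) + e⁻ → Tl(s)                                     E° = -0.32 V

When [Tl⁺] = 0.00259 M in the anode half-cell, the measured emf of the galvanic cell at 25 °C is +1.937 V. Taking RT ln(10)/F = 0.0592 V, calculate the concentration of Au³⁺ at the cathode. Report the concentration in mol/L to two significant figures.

0.015 M

Au³⁺/Au is the cathode, Tl⁺/Tl the anode: E°cell = +1.82 V, n = 3.
Overall reaction: Au³⁺(aq) + 3 Tl(s) → Au(s) + 3 Tl⁺(aq); Q = [Tl⁺]^3/[Au³⁺]^1.
From E = E° − (0.0592/n) log Q: log Q = (E° − E)·n/0.0592 = (+1.82 − (+1.937))·3/0.0592 = -5.9291.
So 1·log[Au³⁺] = 3·log(0.00259) − log Q = -7.7601 − (-5.9291) = -1.8310; [Au³⁺] = 10^(-1.8310) ≈ 0.015 M.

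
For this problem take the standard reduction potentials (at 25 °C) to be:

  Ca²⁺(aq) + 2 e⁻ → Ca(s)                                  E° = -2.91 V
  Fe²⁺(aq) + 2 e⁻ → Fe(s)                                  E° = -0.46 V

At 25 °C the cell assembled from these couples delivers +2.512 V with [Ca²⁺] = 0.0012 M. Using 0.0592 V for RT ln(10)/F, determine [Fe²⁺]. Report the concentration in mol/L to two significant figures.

Fe²⁺/Fe is the cathode, Ca²⁺/Ca the anode: E°cell = +2.45 V, n = 2.
Overall reaction: Fe²⁺(aq) + Ca(s) → Fe(s) + Ca²⁺(aq); Q = [Ca²⁺]^1/[Fe²⁺]^1.
From E = E° − (0.0592/n) log Q: log Q = (E° − E)·n/0.0592 = (+2.45 − (+2.512))·2/0.0592 = -2.0946.
So 1·log[Fe²⁺] = 1·log(0.0012) − log Q = -2.9208 − (-2.0946) = -0.8262; [Fe²⁺] = 10^(-0.8262) ≈ 0.15 M.

0.15 M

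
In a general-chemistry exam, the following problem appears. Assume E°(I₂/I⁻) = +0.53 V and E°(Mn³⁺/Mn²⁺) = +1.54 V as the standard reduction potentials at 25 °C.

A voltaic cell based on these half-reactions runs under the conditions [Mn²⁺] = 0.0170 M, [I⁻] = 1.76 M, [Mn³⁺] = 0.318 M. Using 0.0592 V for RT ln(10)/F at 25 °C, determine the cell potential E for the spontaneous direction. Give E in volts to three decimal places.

Mn³⁺/Mn²⁺ is the cathode (higher E°), I₂/I⁻ the anode: E°cell = +1.54 − (+0.53) = +1.01 V, n = 2.
Overall: 2 Mn³⁺(aq) + 2 I⁻(aq) → 2 Mn²⁺(aq) + I₂(s)
Q = [Mn²⁺]^2 / ([Mn³⁺]^2·[I⁻]^2); log Q = -3.035.
E = E° − (0.0592/n) log Q = +1.01 − (0.0592/2)(-3.035) = +1.100 V.

+1.100 V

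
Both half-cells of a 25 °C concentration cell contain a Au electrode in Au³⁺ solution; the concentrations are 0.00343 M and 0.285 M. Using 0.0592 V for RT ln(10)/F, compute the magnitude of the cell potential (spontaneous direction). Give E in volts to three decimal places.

+0.038 V

For a concentration cell E°cell = 0. The 0.285 M side is the cathode (reduction is favoured where [Au³⁺] is higher).
With n = 3, E = −(0.0592/3) log([Au³⁺]ₐₙ/[Au³⁺]꜀ₐₜ) = −(0.0592/3) log(0.00343/0.285) = −(0.0592/3)(-1.920) = +0.038 V.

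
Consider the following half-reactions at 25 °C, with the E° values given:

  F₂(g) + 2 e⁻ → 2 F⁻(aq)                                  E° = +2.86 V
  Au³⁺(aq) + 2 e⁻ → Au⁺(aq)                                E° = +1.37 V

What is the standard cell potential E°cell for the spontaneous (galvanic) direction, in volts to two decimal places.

The F₂/F⁻ couple has the higher reduction potential, so it is the cathode; Au³⁺/Au⁺ is oxidised at the anode.
E°cell = E°(cathode) − E°(anode) = (+2.86) − (+1.37) = +1.49 V.

+1.49 V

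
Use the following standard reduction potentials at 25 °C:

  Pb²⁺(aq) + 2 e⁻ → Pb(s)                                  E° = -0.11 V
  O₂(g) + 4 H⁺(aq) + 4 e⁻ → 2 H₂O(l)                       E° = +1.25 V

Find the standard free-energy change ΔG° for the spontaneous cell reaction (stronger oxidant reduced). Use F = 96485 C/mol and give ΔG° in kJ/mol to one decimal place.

O₂/H₂O (E° = +1.25 V) is the cathode; Pb²⁺/Pb (E° = -0.11 V) is the anode, so E°cell = +1.36 V.
Balancing electrons gives n = 4 (lcm of 4 and 2).
ΔG° = −nFE° = −(4)(96485)(+1.36) = -524,878 J = -524.9 kJ/mol.

-524.9 kJ/mol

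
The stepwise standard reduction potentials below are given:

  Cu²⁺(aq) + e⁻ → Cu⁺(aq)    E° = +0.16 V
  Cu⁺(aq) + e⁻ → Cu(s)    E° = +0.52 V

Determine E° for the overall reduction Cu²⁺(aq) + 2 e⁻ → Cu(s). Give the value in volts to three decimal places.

Adding the free-energy changes (−nFE°) of the two steps gives −n₃FE°₃ = −n₁FE°₁ − n₂FE°₂.
E°₃ = (1×+0.16 + 1×+0.52) / 2 = (+0.680) / 2 = +0.340 V.

+0.340 V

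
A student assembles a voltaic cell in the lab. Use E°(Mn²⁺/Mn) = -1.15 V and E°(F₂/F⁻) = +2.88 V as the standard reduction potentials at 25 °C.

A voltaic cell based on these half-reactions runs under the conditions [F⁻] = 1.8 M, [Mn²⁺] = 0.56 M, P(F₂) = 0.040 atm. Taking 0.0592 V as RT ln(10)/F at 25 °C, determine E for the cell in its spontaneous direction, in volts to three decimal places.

+3.981 V

F₂/F⁻ is the cathode (higher E°), Mn²⁺/Mn the anode: E°cell = +2.88 − (-1.15) = +4.03 V, n = 2.
Overall: F₂(g) + Mn(s) → 2 F⁻(aq) + Mn²⁺(aq)
Q = [F⁻]^2·[Mn²⁺] / (P(F₂)); log Q = 1.657.
E = E° − (0.0592/n) log Q = +4.03 − (0.0592/2)(1.657) = +3.981 V.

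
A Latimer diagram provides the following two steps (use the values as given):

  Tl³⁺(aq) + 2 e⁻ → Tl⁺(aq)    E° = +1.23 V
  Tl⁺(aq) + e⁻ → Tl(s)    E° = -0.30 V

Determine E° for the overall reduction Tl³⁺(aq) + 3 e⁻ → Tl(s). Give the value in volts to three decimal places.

+0.720 V

Since ΔG° = −nFE° is additive over sequential reductions, n₃E°₃ = n₁E°₁ + n₂E°₂.
E°₃ = (2×+1.23 + 1×-0.30) / 3 = (+2.160) / 3 = +0.720 V.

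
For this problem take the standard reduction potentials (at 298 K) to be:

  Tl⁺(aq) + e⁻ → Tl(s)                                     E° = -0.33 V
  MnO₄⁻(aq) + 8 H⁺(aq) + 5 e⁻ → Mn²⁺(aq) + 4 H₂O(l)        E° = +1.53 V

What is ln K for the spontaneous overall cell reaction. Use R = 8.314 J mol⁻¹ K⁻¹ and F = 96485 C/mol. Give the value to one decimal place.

362.2

Cathode: MnO₄⁻/Mn²⁺; anode: Tl⁺/Tl. E°cell = (+1.53) − (-0.33) = +1.86 V, with n = 5.
ΔG° = −nFE° = −RT ln K, so ln K = nFE°/(RT) = (5)(96485)(+1.86) / ((8.314)(298)) = 362.173.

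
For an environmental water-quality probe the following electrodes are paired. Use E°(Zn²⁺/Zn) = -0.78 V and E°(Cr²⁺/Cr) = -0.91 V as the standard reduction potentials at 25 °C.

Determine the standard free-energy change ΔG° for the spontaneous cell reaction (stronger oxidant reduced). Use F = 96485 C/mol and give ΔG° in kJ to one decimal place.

Zn²⁺/Zn (E° = -0.78 V) is the cathode; Cr²⁺/Cr (E° = -0.91 V) is the anode, so E°cell = +0.13 V.
Balancing electrons gives n = 2 (lcm of 2 and 2).
ΔG° = −nFE° = −(2)(96485)(+0.13) = -25,086 J = -25.1 kJ.

-25.1 kJ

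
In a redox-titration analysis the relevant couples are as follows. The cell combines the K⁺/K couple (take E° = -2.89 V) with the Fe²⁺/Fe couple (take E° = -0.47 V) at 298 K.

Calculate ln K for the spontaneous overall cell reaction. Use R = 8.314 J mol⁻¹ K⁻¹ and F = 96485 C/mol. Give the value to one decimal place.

188.5

Cathode: Fe²⁺/Fe; anode: K⁺/K. E°cell = (-0.47) − (-2.89) = +2.42 V, with n = 2.
ΔG° = −nFE° = −RT ln K, so ln K = nFE°/(RT) = (2)(96485)(+2.42) / ((8.314)(298)) = 188.486.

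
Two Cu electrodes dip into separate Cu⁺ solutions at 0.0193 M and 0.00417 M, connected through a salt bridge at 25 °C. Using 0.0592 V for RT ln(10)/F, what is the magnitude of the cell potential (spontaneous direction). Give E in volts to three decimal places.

+0.039 V

For a concentration cell E°cell = 0. The 0.0193 M side is the cathode (reduction is favoured where [Cu⁺] is higher).
With n = 1, E = −(0.0592/1) log([Cu⁺]ₐₙ/[Cu⁺]꜀ₐₜ) = −(0.0592/1) log(0.00417/0.0193) = −(0.0592/1)(-0.665) = +0.039 V.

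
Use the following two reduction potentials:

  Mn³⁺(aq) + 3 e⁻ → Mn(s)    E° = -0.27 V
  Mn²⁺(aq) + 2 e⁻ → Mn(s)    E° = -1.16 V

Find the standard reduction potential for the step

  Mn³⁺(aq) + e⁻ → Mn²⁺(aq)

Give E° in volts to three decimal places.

Sequential free energies add, so n₃E°₃ = n₁E°₁ + n₂E°₂.
With n₃ = 3, and the known step contributing 2×(-1.16) V, the unknown satisfies 1·E° = 3×(-0.27) − 2×(-1.16) = +1.510.
E° = +1.510 / 1 = +1.510 V.

+1.510 V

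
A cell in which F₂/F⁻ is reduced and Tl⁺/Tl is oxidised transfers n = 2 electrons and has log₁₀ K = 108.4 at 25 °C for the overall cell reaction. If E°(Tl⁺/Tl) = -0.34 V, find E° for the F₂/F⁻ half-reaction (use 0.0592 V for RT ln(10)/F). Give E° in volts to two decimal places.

+2.87 V

E°cell = (0.0592/n)·log K = (0.0592/2)(108.4) = +3.209 V.
Since F₂/F⁻ is the cathode and Tl⁺/Tl the anode, E°cell = E°(F₂/F⁻) − E°(Tl⁺/Tl).
So E°(F₂/F⁻) = E°cell + E°(Tl⁺/Tl) = +3.209 + (-0.34) = +2.87 V.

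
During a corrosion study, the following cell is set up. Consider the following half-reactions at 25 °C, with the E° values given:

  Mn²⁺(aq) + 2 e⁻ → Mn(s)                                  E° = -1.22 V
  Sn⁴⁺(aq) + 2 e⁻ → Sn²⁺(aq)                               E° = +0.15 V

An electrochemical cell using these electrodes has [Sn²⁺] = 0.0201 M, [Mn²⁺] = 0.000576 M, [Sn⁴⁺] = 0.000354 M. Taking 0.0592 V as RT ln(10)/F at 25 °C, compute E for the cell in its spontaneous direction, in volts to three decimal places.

+1.414 V

Sn⁴⁺/Sn²⁺ is the cathode (higher E°), Mn²⁺/Mn the anode: E°cell = +0.15 − (-1.22) = +1.37 V, n = 2.
Overall: Sn⁴⁺(aq) + Mn(s) → Sn²⁺(aq) + Mn²⁺(aq)
Q = [Sn²⁺]·[Mn²⁺] / ([Sn⁴⁺]); log Q = -1.485.
E = E° − (0.0592/n) log Q = +1.37 − (0.0592/2)(-1.485) = +1.414 V.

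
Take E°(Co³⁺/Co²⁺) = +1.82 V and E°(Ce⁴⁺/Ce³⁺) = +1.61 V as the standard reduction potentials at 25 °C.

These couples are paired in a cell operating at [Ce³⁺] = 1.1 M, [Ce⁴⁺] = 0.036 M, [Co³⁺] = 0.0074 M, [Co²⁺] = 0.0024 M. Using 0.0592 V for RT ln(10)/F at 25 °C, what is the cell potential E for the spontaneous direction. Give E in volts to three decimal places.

+0.327 V

Co³⁺/Co²⁺ is the cathode (higher E°), Ce⁴⁺/Ce³⁺ the anode: E°cell = +1.82 − (+1.61) = +0.21 V, n = 1.
Overall: Co³⁺(aq) + Ce³⁺(aq) → Co²⁺(aq) + Ce⁴⁺(aq)
Q = [Co²⁺]·[Ce⁴⁺] / ([Co³⁺]·[Ce³⁺]); log Q = -1.974.
E = E° − (0.0592/n) log Q = +0.21 − (0.0592/1)(-1.974) = +0.327 V.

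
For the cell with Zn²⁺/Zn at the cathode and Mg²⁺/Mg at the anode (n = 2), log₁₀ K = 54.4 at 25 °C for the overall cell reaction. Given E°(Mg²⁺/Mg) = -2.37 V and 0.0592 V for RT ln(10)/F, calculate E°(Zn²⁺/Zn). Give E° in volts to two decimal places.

-0.76 V

E°cell = (0.0592/n)·log K = (0.0592/2)(54.4) = +1.610 V.
Since Zn²⁺/Zn is the cathode and Mg²⁺/Mg the anode, E°cell = E°(Zn²⁺/Zn) − E°(Mg²⁺/Mg).
So E°(Zn²⁺/Zn) = E°cell + E°(Mg²⁺/Mg) = +1.610 + (-2.37) = -0.76 V.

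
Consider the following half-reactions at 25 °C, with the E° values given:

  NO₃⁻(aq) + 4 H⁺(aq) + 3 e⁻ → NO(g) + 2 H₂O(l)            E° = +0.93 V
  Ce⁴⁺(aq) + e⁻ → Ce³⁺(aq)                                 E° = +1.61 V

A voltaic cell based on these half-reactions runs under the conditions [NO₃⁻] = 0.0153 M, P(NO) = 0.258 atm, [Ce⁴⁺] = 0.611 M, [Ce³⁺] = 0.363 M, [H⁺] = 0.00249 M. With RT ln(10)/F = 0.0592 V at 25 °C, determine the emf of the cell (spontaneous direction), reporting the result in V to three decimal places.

Ce⁴⁺/Ce³⁺ is the cathode (higher E°), NO₃⁻/NO the anode: E°cell = +1.61 − (+0.93) = +0.68 V, n = 3.
Overall: 3 Ce⁴⁺(aq) + NO(g) + 2 H₂O(l) → 3 Ce³⁺(aq) + NO₃⁻(aq) + 4 H⁺(aq)
Q = [Ce³⁺]^3·[NO₃⁻]·[H⁺]^4 / ([Ce⁴⁺]^3·P(NO)); log Q = -12.321.
E = E° − (0.0592/n) log Q = +0.68 − (0.0592/3)(-12.321) = +0.923 V.

+0.923 V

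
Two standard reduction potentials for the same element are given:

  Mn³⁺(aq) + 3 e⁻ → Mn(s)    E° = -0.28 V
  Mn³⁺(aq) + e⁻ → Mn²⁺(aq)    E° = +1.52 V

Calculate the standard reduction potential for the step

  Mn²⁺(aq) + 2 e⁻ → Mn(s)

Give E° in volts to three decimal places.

-1.180 V

Sequential free energies add, so n₃E°₃ = n₁E°₁ + n₂E°₂.
With n₃ = 3, and the known step contributing 1×(+1.52) V, the unknown satisfies 2·E° = 3×(-0.28) − 1×(+1.52) = -2.360.
E° = -2.360 / 2 = -1.180 V.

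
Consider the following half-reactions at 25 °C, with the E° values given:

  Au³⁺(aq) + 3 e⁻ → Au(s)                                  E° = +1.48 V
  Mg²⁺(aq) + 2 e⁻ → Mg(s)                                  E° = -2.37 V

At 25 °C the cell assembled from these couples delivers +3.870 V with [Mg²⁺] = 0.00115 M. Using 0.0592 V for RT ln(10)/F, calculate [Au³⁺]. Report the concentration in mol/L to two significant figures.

Au³⁺/Au is the cathode, Mg²⁺/Mg the anode: E°cell = +3.85 V, n = 6.
Overall reaction: 2 Au³⁺(aq) + 3 Mg(s) → 2 Au(s) + 3 Mg²⁺(aq); Q = [Mg²⁺]^3/[Au³⁺]^2.
From E = E° − (0.0592/n) log Q: log Q = (E° − E)·n/0.0592 = (+3.85 − (+3.870))·6/0.0592 = -2.0270.
So 2·log[Au³⁺] = 3·log(0.00115) − log Q = -8.8179 − (-2.0270) = -6.7909; log[Au³⁺] = -6.7909 / 2 = -3.3954; [Au³⁺] = 10^(-3.3954) ≈ 0.00040 M.

0.00040 M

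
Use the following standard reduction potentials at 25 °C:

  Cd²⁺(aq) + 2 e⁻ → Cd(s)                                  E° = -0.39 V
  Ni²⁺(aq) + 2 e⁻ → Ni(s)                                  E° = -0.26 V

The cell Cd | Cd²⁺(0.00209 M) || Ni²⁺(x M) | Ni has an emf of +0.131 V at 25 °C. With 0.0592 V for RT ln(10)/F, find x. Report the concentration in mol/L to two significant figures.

Ni²⁺/Ni is the cathode, Cd²⁺/Cd the anode: E°cell = +0.13 V, n = 2.
Overall reaction: Ni²⁺(aq) + Cd(s) → Ni(s) + Cd²⁺(aq); Q = [Cd²⁺]^1/[Ni²⁺]^1.
From E = E° − (0.0592/n) log Q: log Q = (E° − E)·n/0.0592 = (+0.13 − (+0.131))·2/0.0592 = -0.0338.
So 1·log[Ni²⁺] = 1·log(0.00209) − log Q = -2.6799 − (-0.0338) = -2.6461; [Ni²⁺] = 10^(-2.6461) ≈ 0.0023 M.

0.0023 M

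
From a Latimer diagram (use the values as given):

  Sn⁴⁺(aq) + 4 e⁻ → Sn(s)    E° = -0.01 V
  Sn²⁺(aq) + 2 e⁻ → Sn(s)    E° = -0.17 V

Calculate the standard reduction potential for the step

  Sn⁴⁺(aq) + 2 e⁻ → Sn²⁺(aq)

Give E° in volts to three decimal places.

+0.150 V

Sequential free energies add, so n₃E°₃ = n₁E°₁ + n₂E°₂.
With n₃ = 4, and the known step contributing 2×(-0.17) V, the unknown satisfies 2·E° = 4×(-0.01) − 2×(-0.17) = +0.300.
E° = +0.300 / 2 = +0.150 V.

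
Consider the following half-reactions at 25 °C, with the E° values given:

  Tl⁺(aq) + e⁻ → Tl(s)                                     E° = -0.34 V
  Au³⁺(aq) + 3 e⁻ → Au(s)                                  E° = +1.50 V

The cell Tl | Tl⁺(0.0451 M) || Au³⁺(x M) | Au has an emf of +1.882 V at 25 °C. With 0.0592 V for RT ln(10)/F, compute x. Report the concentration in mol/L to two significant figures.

0.012 M

Au³⁺/Au is the cathode, Tl⁺/Tl the anode: E°cell = +1.84 V, n = 3.
Overall reaction: Au³⁺(aq) + 3 Tl(s) → Au(s) + 3 Tl⁺(aq); Q = [Tl⁺]^3/[Au³⁺]^1.
From E = E° − (0.0592/n) log Q: log Q = (E° − E)·n/0.0592 = (+1.84 − (+1.882))·3/0.0592 = -2.1284.
So 1·log[Au³⁺] = 3·log(0.0451) − log Q = -4.0375 − (-2.1284) = -1.9091; [Au³⁺] = 10^(-1.9091) ≈ 0.012 M.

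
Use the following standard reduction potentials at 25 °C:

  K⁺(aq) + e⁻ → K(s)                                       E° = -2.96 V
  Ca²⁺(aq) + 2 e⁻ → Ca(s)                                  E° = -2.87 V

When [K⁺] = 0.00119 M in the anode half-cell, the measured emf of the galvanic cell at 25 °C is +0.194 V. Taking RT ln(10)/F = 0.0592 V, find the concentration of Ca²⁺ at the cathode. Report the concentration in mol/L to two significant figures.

Ca²⁺/Ca is the cathode, K⁺/K the anode: E°cell = +0.09 V, n = 2.
Overall reaction: Ca²⁺(aq) + 2 K(s) → Ca(s) + 2 K⁺(aq); Q = [K⁺]^2/[Ca²⁺]^1.
From E = E° − (0.0592/n) log Q: log Q = (E° − E)·n/0.0592 = (+0.09 − (+0.194))·2/0.0592 = -3.5135.
So 1·log[Ca²⁺] = 2·log(0.00119) − log Q = -5.8489 − (-3.5135) = -2.3354; [Ca²⁺] = 10^(-2.3354) ≈ 0.0046 M.

0.0046 M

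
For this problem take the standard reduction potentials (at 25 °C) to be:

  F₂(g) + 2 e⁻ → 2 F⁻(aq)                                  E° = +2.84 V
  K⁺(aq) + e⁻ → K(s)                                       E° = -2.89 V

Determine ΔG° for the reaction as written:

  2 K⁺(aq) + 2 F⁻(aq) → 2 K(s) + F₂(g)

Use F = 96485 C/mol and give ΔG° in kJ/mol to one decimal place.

+1105.7 kJ/mol

As written, K⁺/K is reduced (cathode) and F₂/F⁻ is oxidised (anode), so E°cell = (-2.89) − (+2.84) = -5.73 V.
Balancing electrons gives n = 2.
ΔG° = −nFE° = −(2)(96485)(-5.73) = 1,105,718 J = +1105.7 kJ/mol.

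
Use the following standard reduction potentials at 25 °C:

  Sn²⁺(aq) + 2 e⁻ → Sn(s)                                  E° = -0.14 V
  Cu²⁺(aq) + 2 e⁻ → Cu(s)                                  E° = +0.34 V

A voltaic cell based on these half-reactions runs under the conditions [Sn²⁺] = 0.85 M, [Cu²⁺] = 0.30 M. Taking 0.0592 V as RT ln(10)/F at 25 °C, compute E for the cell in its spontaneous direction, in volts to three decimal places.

+0.467 V

Cu²⁺/Cu is the cathode (higher E°), Sn²⁺/Sn the anode: E°cell = +0.34 − (-0.14) = +0.48 V, n = 2.
Overall: Cu²⁺(aq) + Sn(s) → Cu(s) + Sn²⁺(aq)
Q = [Sn²⁺] / ([Cu²⁺]); log Q = 0.452.
E = E° − (0.0592/n) log Q = +0.48 − (0.0592/2)(0.452) = +0.467 V.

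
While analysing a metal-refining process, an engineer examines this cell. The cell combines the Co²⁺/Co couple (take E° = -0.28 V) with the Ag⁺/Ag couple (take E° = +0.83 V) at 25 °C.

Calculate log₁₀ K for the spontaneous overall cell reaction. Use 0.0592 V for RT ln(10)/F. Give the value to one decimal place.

Cathode: Ag⁺/Ag; anode: Co²⁺/Co. E°cell = +1.11 V, n = 2.
log K = nE°cell / 0.0592 = (2)(+1.11) / 0.0592 = 37.5.

37.5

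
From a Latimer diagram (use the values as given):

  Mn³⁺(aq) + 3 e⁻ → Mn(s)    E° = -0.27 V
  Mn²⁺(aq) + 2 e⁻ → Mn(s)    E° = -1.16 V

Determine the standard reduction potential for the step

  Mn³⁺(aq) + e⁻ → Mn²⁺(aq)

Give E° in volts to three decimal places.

+1.510 V

Sequential free energies add, so n₃E°₃ = n₁E°₁ + n₂E°₂.
With n₃ = 3, and the known step contributing 2×(-1.16) V, the unknown satisfies 1·E° = 3×(-0.27) − 2×(-1.16) = +1.510.
E° = +1.510 / 1 = +1.510 V.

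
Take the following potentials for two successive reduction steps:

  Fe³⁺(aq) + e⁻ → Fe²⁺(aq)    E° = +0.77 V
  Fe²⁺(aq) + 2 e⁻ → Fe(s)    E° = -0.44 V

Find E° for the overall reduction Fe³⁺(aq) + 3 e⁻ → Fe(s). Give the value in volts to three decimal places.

Adding the free-energy changes (−nFE°) of the two steps gives −n₃FE°₃ = −n₁FE°₁ − n₂FE°₂.
E°₃ = (1×+0.77 + 2×-0.44) / 3 = (-0.110) / 3 = -0.037 V.
E° values themselves are not directly additive — weighting by electron count is essential.

-0.037 V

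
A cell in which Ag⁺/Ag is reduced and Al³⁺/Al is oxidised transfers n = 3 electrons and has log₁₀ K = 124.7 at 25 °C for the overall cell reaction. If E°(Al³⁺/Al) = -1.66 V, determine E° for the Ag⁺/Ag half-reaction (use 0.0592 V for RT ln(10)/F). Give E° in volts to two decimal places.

E°cell = (0.0592/n)·log K = (0.0592/3)(124.7) = +2.461 V.
Since Ag⁺/Ag is the cathode and Al³⁺/Al the anode, E°cell = E°(Ag⁺/Ag) − E°(Al³⁺/Al).
So E°(Ag⁺/Ag) = E°cell + E°(Al³⁺/Al) = +2.461 + (-1.66) = +0.80 V.

+0.80 V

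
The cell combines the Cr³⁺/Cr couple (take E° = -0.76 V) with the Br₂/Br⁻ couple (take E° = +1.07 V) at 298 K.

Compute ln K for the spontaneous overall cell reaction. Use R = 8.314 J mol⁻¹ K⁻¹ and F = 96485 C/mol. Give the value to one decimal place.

427.6

Cathode: Br₂/Br⁻; anode: Cr³⁺/Cr. E°cell = (+1.07) − (-0.76) = +1.83 V, with n = 6.
ΔG° = −nFE° = −RT ln K, so ln K = nFE°/(RT) = (6)(96485)(+1.83) / ((8.314)(298)) = 427.598.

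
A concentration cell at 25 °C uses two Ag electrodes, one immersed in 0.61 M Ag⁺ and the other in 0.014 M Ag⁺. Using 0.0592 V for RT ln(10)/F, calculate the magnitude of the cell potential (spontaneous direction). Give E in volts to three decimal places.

+0.097 V

For a concentration cell E°cell = 0. The 0.61 M side is the cathode (reduction is favoured where [Ag⁺] is higher).
With n = 1, E = −(0.0592/1) log([Ag⁺]ₐₙ/[Ag⁺]꜀ₐₜ) = −(0.0592/1) log(0.014/0.61) = −(0.0592/1)(-1.639) = +0.097 V.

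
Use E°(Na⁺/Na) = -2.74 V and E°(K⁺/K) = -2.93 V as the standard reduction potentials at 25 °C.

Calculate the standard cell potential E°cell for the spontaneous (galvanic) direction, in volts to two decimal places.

The Na⁺/Na couple has the higher reduction potential, so it is the cathode; K⁺/K is oxidised at the anode.
E°cell = E°(cathode) − E°(anode) = (-2.74) − (-2.93) = +0.19 V.
Since E°cell > 0, the reaction is spontaneous under standard conditions.

+0.19 V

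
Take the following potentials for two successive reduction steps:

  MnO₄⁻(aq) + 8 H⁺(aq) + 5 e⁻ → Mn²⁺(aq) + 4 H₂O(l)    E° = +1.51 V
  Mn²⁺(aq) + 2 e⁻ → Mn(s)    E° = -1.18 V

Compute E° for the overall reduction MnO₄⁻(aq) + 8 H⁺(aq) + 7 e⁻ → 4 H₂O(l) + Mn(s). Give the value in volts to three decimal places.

+0.741 V

Standard free energies of sequential steps add: ΔG°₃ = ΔG°₁ + ΔG°₂, so n₃E°₃ = n₁E°₁ + n₂E°₂.
E°₃ = (5×+1.51 + 2×-1.18) / 7 = (+5.190) / 7 = +0.741 V.
Simply averaging or adding the two E° values would be wrong; the electron-weighted sum is required.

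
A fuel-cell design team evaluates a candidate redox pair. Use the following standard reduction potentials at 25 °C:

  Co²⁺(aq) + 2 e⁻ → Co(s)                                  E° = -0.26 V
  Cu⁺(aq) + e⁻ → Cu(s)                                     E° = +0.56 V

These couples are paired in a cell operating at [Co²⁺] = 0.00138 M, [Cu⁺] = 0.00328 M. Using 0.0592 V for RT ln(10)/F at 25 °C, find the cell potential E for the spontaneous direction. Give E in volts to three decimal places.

Cu⁺/Cu is the cathode (higher E°), Co²⁺/Co the anode: E°cell = +0.56 − (-0.26) = +0.82 V, n = 2.
Overall: 2 Cu⁺(aq) + Co(s) → 2 Cu(s) + Co²⁺(aq)
Q = [Co²⁺] / ([Cu⁺]^2); log Q = 2.108.
E = E° − (0.0592/n) log Q = +0.82 − (0.0592/2)(2.108) = +0.758 V.

+0.758 V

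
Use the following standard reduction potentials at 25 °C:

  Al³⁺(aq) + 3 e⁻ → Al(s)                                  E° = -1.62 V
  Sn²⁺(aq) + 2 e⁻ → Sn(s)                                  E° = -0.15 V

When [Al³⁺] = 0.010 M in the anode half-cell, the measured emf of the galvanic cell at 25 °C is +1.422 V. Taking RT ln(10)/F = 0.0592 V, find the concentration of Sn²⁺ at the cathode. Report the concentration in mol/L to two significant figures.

0.0011 M

Sn²⁺/Sn is the cathode, Al³⁺/Al the anode: E°cell = +1.47 V, n = 6.
Overall reaction: 3 Sn²⁺(aq) + 2 Al(s) → 3 Sn(s) + 2 Al³⁺(aq); Q = [Al³⁺]^2/[Sn²⁺]^3.
From E = E° − (0.0592/n) log Q: log Q = (E° − E)·n/0.0592 = (+1.47 − (+1.422))·6/0.0592 = 4.8649.
So 3·log[Sn²⁺] = 2·log(0.01) − log Q = -4.0000 − (4.8649) = -8.8649; log[Sn²⁺] = -8.8649 / 3 = -2.9550; [Sn²⁺] = 10^(-2.9550) ≈ 0.0011 M.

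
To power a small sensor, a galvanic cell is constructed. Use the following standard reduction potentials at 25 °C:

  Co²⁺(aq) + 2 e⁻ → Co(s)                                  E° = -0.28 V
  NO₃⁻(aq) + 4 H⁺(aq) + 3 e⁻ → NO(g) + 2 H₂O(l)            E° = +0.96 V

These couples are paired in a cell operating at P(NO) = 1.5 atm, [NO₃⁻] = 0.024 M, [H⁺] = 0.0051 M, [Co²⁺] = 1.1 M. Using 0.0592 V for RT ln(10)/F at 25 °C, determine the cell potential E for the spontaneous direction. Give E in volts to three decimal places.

+1.022 V

NO₃⁻/NO is the cathode (higher E°), Co²⁺/Co the anode: E°cell = +0.96 − (-0.28) = +1.24 V, n = 6.
Overall: 2 NO₃⁻(aq) + 8 H⁺(aq) + 3 Co(s) → 2 NO(g) + 4 H₂O(l) + 3 Co²⁺(aq)
Q = P(NO)^2·[Co²⁺]^3 / ([NO₃⁻]^2·[H⁺]^8); log Q = 22.055.
E = E° − (0.0592/n) log Q = +1.24 − (0.0592/6)(22.055) = +1.022 V.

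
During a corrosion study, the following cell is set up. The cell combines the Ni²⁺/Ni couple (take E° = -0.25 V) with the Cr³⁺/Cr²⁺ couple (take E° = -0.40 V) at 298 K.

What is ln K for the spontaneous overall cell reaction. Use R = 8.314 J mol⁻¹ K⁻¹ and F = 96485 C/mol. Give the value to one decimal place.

11.7

Cathode: Ni²⁺/Ni; anode: Cr³⁺/Cr²⁺. E°cell = (-0.25) − (-0.40) = +0.15 V, with n = 2.
ΔG° = −nFE° = −RT ln K, so ln K = nFE°/(RT) = (2)(96485)(+0.15) / ((8.314)(298)) = 11.683.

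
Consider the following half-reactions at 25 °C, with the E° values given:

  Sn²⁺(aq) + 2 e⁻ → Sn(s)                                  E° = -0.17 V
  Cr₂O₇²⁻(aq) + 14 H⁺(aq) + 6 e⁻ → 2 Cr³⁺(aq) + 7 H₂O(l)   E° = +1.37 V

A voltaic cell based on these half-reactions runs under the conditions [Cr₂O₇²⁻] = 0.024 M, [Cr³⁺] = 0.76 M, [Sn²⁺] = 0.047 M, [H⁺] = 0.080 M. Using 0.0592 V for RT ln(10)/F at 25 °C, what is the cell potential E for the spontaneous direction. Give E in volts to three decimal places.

Cr₂O₇²⁻/Cr³⁺ is the cathode (higher E°), Sn²⁺/Sn the anode: E°cell = +1.37 − (-0.17) = +1.54 V, n = 6.
Overall: Cr₂O₇²⁻(aq) + 14 H⁺(aq) + 3 Sn(s) → 2 Cr³⁺(aq) + 7 H₂O(l) + 3 Sn²⁺(aq)
Q = [Cr³⁺]^2·[Sn²⁺]^3 / ([Cr₂O₇²⁻]·[H⁺]^14); log Q = 12.754.
E = E° − (0.0592/n) log Q = +1.54 − (0.0592/6)(12.754) = +1.414 V.

+1.414 V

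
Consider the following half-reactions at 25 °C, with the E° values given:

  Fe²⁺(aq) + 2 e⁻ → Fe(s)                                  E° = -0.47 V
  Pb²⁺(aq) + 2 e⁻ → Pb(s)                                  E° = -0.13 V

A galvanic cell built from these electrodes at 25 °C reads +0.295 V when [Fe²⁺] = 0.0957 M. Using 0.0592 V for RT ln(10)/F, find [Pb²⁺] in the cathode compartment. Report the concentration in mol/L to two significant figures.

Pb²⁺/Pb is the cathode, Fe²⁺/Fe the anode: E°cell = +0.34 V, n = 2.
Overall reaction: Pb²⁺(aq) + Fe(s) → Pb(s) + Fe²⁺(aq); Q = [Fe²⁺]^1/[Pb²⁺]^1.
From E = E° − (0.0592/n) log Q: log Q = (E° − E)·n/0.0592 = (+0.34 − (+0.295))·2/0.0592 = 1.5203.
So 1·log[Pb²⁺] = 1·log(0.0957) − log Q = -1.0191 − (1.5203) = -2.5394; [Pb²⁺] = 10^(-2.5394) ≈ 0.0029 M.

0.0029 M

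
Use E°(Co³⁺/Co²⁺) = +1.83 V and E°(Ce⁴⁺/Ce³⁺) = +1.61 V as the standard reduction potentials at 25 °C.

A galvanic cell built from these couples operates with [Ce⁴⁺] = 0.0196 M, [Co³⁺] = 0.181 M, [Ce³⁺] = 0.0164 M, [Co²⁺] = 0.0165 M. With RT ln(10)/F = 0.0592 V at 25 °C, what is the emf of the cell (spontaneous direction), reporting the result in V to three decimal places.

Co³⁺/Co²⁺ is the cathode (higher E°), Ce⁴⁺/Ce³⁺ the anode: E°cell = +1.83 − (+1.61) = +0.22 V, n = 1.
Overall: Co³⁺(aq) + Ce³⁺(aq) → Co²⁺(aq) + Ce⁴⁺(aq)
Q = [Co²⁺]·[Ce⁴⁺] / ([Co³⁺]·[Ce³⁺]); log Q = -0.963.
E = E° − (0.0592/n) log Q = +0.22 − (0.0592/1)(-0.963) = +0.277 V.

+0.277 V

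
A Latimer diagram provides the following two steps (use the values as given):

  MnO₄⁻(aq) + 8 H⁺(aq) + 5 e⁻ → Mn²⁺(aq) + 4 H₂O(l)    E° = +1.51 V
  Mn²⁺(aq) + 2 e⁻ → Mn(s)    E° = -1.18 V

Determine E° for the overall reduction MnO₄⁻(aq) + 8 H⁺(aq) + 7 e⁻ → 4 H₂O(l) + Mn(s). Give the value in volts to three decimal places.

+0.741 V

Since ΔG° = −nFE° is additive over sequential reductions, n₃E°₃ = n₁E°₁ + n₂E°₂.
E°₃ = (5×+1.51 + 2×-1.18) / 7 = (+5.190) / 7 = +0.741 V.
E° values themselves are not directly additive — weighting by electron count is essential.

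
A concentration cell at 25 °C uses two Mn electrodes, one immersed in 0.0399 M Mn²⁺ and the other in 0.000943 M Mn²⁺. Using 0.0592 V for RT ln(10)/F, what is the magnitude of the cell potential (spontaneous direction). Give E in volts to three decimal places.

For a concentration cell E°cell = 0. The 0.0399 M side is the cathode (reduction is favoured where [Mn²⁺] is higher).
With n = 2, E = −(0.0592/2) log([Mn²⁺]ₐₙ/[Mn²⁺]꜀ₐₜ) = −(0.0592/2) log(0.000943/0.0399) = −(0.0592/2)(-1.626) = +0.048 V.

+0.048 V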